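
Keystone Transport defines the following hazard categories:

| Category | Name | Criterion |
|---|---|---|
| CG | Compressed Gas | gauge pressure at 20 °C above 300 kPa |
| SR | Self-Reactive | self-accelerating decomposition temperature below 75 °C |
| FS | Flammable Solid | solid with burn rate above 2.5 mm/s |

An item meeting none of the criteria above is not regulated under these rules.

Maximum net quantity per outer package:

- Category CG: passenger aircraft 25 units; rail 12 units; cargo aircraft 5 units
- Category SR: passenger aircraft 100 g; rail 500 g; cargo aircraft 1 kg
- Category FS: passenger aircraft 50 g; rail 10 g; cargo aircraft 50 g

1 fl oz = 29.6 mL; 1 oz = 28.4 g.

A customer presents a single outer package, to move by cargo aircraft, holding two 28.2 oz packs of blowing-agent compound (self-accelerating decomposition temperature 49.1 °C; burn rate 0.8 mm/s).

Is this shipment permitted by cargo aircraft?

No

Self-accelerating decomposition temperature 49.1 °C meets the Category SR criterion (Self-Reactive), so the blowing-agent compound is Category SR.
Category SR quantity: two 28.2 oz packs = 1601.76 g.
1601.76 g exceeds the cargo aircraft limit of 1 kg for Category SR.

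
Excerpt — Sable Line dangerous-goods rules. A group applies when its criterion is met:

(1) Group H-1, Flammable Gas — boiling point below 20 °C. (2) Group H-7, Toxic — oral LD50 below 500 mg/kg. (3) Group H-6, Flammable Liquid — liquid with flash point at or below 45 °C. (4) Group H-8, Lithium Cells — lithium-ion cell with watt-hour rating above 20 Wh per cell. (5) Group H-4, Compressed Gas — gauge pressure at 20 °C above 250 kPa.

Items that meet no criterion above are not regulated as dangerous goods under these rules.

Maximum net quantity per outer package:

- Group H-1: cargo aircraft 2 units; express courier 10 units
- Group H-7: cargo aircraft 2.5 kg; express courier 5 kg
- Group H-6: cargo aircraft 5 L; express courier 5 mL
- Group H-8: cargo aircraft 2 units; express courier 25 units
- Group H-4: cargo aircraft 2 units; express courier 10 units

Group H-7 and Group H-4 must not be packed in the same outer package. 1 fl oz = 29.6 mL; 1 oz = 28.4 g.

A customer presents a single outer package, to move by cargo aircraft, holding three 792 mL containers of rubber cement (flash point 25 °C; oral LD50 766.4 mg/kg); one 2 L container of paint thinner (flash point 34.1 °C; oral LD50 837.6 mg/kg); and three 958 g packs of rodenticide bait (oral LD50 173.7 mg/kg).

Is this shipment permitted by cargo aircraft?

No

With flash point 25 °C (≤ 45 °C), the rubber cement falls in Group H-6.
Paint thinner: flash point 34.1 °C ≤ 45 °C → Group H-6 (Flammable Liquid).
Rodenticide bait: oral LD50 173.7 mg/kg < 500 mg/kg → Group H-7 (Toxic).
Group H-6 net quantity: (three 792 mL containers = 2.376 L) + 2 L = 4.376 L.
4.376 L ≤ 5 L (cargo aircraft limit, Group H-6) — within limit.
Group H-7 quantity: three 958 g packs = 2.874 kg.
2.874 kg exceeds the cargo aircraft limit of 2.5 kg for Group H-7.
The segregation rule (Group H-7 with Group H-4) does not apply to Group H-6 with Group H-7.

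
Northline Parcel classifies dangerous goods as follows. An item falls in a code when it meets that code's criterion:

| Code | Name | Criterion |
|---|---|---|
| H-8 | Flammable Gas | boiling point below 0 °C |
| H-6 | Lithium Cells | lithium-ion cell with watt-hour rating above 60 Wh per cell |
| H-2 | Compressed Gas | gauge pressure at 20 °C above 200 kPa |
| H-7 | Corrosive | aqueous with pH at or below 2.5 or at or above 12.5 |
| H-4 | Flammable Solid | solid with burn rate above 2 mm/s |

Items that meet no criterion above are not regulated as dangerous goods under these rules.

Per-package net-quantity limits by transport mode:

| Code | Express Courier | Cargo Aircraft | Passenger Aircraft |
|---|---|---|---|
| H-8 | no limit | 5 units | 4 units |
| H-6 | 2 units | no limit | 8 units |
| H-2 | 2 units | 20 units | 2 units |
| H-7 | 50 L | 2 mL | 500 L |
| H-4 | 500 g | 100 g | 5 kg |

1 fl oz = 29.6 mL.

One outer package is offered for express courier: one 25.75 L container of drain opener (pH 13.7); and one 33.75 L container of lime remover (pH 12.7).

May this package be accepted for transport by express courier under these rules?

No

pH 13.7 meets the Code H-7 criterion (Corrosive), so the drain opener is Code H-7.
The lime remover has pH 12.7, which is ≥ 12.5, so it is Code H-7 (Corrosive).
Code H-7 net quantity: 25.75 L + 33.75 L = 59.5 L.
59.5 L > 50 L (express courier limit, Code H-7) — over the limit.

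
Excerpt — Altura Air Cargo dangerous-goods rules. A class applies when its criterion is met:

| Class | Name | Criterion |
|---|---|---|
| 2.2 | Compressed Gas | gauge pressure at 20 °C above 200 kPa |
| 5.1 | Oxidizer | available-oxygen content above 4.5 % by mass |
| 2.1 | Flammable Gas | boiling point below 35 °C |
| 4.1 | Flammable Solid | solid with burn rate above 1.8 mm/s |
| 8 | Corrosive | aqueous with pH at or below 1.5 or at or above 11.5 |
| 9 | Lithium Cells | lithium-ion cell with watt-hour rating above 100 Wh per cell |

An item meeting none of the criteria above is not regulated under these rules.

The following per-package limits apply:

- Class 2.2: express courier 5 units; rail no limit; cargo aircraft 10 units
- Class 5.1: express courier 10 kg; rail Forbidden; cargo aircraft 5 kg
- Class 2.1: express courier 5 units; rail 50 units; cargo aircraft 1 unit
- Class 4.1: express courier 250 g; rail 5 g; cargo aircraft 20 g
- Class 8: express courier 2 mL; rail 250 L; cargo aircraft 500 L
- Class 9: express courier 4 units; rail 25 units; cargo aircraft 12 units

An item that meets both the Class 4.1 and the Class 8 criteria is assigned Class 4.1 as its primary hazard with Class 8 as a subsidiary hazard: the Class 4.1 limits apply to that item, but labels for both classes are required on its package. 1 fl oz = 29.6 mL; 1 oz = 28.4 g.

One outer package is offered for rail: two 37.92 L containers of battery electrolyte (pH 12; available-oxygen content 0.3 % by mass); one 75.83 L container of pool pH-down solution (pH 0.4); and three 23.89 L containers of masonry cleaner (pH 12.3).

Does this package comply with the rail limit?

The battery electrolyte has pH 12, which is ≥ 11.5, so it is Class 8 (Corrosive).
Pool pH-down solution: pH 0.4 ≤ 1.5 → Class 8 (Corrosive).
With pH 12.3 (≥ 11.5), the masonry cleaner falls in Class 8.
Total Class 8: (two 37.92 L containers = 75.84 L) + 75.83 L + (three 23.89 L containers = 71.67 L) = 223.34 L.
223.34 L ≤ 250 L (rail limit, Class 8) — within limit.

Yes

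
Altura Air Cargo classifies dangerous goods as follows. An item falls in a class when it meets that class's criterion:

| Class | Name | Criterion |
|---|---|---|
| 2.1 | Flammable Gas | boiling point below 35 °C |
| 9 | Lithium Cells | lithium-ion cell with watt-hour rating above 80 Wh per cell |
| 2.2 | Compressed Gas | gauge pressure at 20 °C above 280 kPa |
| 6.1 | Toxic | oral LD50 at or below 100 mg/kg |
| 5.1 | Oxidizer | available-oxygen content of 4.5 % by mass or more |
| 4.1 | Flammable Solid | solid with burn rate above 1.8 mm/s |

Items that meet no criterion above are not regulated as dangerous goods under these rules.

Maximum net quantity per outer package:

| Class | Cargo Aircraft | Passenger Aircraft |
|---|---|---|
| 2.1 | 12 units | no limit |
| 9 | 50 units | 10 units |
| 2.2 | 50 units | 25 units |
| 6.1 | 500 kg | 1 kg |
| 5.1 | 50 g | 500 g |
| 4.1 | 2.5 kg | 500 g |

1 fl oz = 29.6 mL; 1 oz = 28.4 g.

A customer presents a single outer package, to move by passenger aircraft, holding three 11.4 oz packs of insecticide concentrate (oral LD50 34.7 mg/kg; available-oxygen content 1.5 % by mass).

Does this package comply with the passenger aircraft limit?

Insecticide concentrate: oral LD50 34.7 mg/kg ≤ 100 mg/kg → Class 6.1 (Toxic).
Class 6.1 quantity: three 11.4 oz packs = 971.28 g.
That is within the Class 6.1 passenger aircraft limit of 1 kg.

Yes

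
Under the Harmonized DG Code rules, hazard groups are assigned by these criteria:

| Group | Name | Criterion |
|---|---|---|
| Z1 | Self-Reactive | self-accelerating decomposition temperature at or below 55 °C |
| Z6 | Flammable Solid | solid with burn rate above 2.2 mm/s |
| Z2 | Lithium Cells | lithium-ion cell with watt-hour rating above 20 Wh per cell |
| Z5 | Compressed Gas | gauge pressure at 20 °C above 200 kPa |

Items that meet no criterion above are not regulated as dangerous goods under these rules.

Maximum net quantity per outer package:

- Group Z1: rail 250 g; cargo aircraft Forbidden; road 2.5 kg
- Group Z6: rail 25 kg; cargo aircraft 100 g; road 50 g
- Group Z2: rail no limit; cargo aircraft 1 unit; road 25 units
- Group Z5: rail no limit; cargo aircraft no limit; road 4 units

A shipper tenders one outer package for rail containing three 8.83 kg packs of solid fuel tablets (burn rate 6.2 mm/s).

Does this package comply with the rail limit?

With burn rate 6.2 mm/s (> 2.2 mm/s), the solid fuel tablets fall in Group Z6.
Group Z6 quantity: three 8.83 kg packs = 26.49 kg.
26.49 kg exceeds the rail limit of 25 kg for Group Z6.

No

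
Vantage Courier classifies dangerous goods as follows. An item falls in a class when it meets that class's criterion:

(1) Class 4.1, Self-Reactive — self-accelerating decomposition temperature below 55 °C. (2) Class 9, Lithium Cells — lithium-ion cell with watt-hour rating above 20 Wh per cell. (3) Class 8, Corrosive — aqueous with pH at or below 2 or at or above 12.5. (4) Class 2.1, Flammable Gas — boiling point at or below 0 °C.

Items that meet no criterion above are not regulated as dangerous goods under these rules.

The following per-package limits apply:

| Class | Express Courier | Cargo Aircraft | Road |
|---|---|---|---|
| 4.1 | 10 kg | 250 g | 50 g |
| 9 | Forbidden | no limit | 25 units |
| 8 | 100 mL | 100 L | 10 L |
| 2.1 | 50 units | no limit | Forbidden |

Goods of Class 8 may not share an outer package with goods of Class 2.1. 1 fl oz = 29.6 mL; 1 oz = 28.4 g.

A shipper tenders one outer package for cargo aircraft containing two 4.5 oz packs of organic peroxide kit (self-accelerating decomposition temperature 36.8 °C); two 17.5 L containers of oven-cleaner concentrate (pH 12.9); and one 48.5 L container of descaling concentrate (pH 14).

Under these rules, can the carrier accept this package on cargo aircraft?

No

With self-accelerating decomposition temperature 36.8 °C (< 55 °C), the organic peroxide kit falls in Class 4.1.
pH 12.9 meets the Class 8 criterion (Corrosive), so the oven-cleaner concentrate is Class 8.
Descaling concentrate: pH 14 ≥ 12.5 → Class 8 (Corrosive).
Total Class 8: (two 17.5 L containers = 35 L) + 48.5 L = 83.5 L.
That is within the Class 8 cargo aircraft limit of 100 L.
Class 4.1 quantity: two 4.5 oz packs = 255.6 g.
255.6 g > 250 g (cargo aircraft limit, Class 4.1) — over the limit.
The segregation rule (Class 8 with Class 2.1) does not apply to Class 8 with Class 4.1.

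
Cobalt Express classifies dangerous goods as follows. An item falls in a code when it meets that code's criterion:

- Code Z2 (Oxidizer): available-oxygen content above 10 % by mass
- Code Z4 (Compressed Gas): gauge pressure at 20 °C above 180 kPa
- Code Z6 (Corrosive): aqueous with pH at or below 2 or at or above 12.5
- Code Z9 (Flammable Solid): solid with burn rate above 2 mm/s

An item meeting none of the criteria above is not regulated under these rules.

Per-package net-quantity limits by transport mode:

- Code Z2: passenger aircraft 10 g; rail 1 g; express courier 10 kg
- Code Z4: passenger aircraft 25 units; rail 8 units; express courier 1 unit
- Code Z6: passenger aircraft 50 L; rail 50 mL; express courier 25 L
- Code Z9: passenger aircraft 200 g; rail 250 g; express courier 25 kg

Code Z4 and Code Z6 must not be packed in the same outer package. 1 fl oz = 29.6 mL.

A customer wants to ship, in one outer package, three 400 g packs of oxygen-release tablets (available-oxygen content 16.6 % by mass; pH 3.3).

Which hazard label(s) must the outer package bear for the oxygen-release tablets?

Code Z2

Available-oxygen content 16.6 % by mass meets the Code Z2 criterion (Oxidizer), so the oxygen-release tablets are Code Z2.
Only the Code Z2 label is required.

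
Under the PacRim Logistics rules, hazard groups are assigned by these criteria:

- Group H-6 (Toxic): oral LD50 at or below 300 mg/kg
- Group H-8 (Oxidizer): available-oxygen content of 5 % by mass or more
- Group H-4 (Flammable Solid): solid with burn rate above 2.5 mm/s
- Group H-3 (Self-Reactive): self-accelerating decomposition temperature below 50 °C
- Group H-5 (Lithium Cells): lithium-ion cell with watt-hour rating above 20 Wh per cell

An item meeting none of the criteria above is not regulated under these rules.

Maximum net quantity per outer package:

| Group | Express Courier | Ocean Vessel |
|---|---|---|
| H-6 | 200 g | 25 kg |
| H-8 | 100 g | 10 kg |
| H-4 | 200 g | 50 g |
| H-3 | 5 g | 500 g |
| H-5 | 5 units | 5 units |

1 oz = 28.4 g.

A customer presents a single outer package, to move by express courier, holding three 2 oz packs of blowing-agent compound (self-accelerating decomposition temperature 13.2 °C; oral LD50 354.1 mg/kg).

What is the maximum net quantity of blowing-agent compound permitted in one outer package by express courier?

Self-accelerating decomposition temperature 13.2 °C meets the Group H-3 criterion (Self-Reactive), so the blowing-agent compound is Group H-3.
The express courier limit for Group H-3 is 5 g.

5 g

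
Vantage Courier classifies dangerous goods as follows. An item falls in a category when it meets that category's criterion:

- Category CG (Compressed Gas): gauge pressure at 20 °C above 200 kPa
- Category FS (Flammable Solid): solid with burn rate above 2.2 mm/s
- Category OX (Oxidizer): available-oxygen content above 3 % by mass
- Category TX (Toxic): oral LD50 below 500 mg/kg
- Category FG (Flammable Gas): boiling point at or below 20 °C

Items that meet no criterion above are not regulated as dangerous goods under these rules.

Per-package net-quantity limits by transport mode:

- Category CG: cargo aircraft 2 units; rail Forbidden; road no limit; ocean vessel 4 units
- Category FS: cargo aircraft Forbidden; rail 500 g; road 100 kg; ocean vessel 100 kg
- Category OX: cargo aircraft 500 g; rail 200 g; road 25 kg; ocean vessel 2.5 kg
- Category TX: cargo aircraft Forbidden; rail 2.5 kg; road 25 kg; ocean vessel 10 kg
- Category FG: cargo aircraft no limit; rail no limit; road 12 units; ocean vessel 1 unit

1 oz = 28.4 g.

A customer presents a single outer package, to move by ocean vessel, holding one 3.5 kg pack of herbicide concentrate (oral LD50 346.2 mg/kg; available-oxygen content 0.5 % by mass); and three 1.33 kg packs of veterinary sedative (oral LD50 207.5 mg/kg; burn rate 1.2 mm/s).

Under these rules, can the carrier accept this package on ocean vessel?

With oral LD50 346.2 mg/kg (< 500 mg/kg), the herbicide concentrate falls in Category TX.
Oral LD50 207.5 mg/kg meets the Category TX criterion (Toxic), so the veterinary sedative is Category TX.
Category TX net quantity: 3.5 kg + (three 1.33 kg packs = 3.99 kg) = 7.49 kg.
That is within the Category TX ocean vessel limit of 10 kg.

Yes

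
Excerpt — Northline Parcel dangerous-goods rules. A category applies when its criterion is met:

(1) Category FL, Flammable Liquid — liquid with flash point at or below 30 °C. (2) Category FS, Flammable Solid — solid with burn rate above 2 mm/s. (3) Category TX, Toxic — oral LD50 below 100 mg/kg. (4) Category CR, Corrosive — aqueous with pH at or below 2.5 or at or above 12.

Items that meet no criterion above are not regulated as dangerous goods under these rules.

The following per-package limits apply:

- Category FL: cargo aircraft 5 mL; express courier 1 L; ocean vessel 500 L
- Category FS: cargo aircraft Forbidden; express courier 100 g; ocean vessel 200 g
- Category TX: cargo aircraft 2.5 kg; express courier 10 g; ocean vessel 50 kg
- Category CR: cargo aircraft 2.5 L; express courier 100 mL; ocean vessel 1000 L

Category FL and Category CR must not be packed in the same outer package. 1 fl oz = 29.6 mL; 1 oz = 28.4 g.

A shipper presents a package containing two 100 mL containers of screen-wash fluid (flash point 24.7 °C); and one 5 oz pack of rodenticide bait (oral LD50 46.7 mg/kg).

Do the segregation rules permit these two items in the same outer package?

Flash point 24.7 °C meets the Category FL criterion (Flammable Liquid), so the screen-wash fluid is Category FL.
With oral LD50 46.7 mg/kg (< 100 mg/kg), the rodenticide bait falls in Category TX.
No segregation rule bars Category FL with Category TX.

Yes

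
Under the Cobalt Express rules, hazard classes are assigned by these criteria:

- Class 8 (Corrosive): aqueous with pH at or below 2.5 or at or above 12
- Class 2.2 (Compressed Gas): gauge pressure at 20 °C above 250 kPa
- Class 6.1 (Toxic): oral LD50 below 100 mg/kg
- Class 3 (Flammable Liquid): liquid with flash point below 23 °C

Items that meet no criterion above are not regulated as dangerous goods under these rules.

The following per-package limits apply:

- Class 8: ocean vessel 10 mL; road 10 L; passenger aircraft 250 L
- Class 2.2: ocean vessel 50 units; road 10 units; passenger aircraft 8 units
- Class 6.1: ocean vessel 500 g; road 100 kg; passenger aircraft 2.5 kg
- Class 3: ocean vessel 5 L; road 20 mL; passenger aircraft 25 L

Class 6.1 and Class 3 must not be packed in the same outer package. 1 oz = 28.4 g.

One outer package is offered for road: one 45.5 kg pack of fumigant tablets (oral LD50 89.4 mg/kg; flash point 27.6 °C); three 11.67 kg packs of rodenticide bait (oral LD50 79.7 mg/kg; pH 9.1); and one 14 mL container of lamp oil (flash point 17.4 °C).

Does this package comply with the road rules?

No

With oral LD50 89.4 mg/kg (< 100 mg/kg), the fumigant tablets fall in Class 6.1.
The rodenticide bait has oral LD50 79.7 mg/kg, which is < 100 mg/kg, so it is Class 6.1 (Toxic).
With flash point 17.4 °C (< 23 °C), the lamp oil falls in Class 3.
Total Class 6.1: 45.5 kg + (three 11.67 kg packs = 35.01 kg) = 80.51 kg.
80.51 kg is within the road limit of 100 kg for Class 6.1.
Class 3 quantity: 14 mL.
14 mL is within the road limit of 20 mL for Class 3.
Class 6.1 and Class 3 may not share an outer package.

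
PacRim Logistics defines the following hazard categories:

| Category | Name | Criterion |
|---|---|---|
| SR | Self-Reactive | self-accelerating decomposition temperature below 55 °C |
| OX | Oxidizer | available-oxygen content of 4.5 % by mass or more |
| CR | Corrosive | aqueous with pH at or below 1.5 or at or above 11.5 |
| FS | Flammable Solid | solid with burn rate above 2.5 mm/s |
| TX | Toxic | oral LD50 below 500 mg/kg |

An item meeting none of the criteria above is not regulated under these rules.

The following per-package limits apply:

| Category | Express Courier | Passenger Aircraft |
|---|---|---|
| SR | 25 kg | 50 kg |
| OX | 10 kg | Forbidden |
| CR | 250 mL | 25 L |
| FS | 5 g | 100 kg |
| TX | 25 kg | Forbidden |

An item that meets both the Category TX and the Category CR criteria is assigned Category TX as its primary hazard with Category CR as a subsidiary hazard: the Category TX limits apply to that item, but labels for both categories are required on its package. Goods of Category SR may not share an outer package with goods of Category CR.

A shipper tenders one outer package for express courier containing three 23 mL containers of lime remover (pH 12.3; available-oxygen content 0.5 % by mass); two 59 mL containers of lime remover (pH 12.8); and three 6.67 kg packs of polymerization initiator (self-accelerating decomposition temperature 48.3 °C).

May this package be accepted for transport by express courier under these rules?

Lime remover: pH 12.3 ≥ 11.5 → Category CR (Corrosive).
The lime remover has pH 12.8, which is ≥ 11.5, so it is Category CR (Corrosive).
With self-accelerating decomposition temperature 48.3 °C (< 55 °C), the polymerization initiator falls in Category SR.
Category SR quantity: three 6.67 kg packs = 20.01 kg.
That is within the Category SR express courier limit of 25 kg.
Total Category CR: (three 23 mL containers = 69 mL) + (two 59 mL containers = 118 mL) = 187 mL.
187 mL is within the express courier limit of 250 mL for Category CR.
Category SR and Category CR may not share an outer package.

No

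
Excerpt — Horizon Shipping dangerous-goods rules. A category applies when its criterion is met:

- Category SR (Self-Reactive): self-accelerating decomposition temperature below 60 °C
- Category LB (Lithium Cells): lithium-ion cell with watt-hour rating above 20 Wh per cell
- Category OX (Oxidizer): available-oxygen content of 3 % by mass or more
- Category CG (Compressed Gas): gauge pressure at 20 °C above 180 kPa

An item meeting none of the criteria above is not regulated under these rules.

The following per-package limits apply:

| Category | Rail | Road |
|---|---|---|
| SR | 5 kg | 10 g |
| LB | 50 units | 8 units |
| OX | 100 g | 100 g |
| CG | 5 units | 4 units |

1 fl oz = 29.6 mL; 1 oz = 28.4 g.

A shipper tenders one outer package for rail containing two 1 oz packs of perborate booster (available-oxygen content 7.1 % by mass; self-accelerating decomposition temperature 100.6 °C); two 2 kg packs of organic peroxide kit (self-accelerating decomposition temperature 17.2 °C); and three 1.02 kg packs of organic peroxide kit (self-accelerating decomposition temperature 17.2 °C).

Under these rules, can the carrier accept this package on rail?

No

Available-oxygen content 7.1 % by mass meets the Category OX criterion (Oxidizer), so the perborate booster is Category OX.
Organic peroxide kit: self-accelerating decomposition temperature 17.2 °C < 60 °C → Category SR (Self-Reactive).
Self-accelerating decomposition temperature 17.2 °C meets the Category SR criterion (Self-Reactive), so the organic peroxide kit is Category SR.
Category SR net quantity: (two 2 kg packs = 4 kg) + (three 1.02 kg packs = 3.06 kg) = 7.06 kg.
7.06 kg exceeds the rail limit of 5 kg for Category SR.
Category OX quantity: two 1 oz packs = 56.8 g.
That is within the Category OX rail limit of 100 g.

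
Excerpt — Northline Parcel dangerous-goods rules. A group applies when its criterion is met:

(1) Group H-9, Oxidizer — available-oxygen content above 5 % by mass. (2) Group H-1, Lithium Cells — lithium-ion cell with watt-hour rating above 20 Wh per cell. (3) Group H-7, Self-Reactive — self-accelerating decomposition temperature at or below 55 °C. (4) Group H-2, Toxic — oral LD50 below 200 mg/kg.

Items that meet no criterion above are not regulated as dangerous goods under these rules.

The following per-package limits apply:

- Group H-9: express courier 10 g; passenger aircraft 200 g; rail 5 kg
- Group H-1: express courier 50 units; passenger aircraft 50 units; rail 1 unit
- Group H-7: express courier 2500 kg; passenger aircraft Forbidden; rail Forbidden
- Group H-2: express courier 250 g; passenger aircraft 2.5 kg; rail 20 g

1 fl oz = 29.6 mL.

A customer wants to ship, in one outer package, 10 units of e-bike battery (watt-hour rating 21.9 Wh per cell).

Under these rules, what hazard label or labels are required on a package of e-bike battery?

Group H-1

With watt-hour rating 21.9 Wh per cell (> 20 Wh per cell), the e-bike battery falls in Group H-1.
Only the Group H-1 label is required.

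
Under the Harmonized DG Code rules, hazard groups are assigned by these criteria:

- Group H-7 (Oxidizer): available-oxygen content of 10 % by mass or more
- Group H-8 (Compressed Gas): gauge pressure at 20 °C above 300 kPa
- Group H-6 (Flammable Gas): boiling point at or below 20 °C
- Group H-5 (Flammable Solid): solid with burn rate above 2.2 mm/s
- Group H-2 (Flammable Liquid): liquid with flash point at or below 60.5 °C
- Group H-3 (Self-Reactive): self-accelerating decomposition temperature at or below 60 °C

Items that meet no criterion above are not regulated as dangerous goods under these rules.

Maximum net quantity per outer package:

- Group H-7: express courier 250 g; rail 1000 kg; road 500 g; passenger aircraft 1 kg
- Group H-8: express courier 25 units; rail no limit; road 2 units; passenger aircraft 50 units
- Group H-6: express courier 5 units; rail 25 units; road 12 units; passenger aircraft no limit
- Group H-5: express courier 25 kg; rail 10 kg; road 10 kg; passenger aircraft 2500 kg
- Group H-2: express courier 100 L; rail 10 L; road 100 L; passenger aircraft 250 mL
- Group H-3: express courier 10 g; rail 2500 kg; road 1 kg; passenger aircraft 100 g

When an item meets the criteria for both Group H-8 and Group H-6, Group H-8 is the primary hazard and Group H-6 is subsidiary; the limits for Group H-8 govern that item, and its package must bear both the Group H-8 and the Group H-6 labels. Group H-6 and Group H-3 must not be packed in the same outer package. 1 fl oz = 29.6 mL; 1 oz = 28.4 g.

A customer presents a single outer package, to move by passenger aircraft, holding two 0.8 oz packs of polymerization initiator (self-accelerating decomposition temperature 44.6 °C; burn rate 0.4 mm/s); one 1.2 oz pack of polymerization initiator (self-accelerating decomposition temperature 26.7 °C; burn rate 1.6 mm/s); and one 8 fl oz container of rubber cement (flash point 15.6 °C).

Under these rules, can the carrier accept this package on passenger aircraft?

Yes

Self-accelerating decomposition temperature 44.6 °C meets the Group H-3 criterion (Self-Reactive), so the polymerization initiator is Group H-3.
The polymerization initiator has self-accelerating decomposition temperature 26.7 °C, which is ≤ 60 °C, so it is Group H-3 (Self-Reactive).
Rubber cement: flash point 15.6 °C ≤ 60.5 °C → Group H-2 (Flammable Liquid).
Group H-2 quantity: one 8 fl oz container = 236.8 mL.
236.8 mL ≤ 250 mL (passenger aircraft limit, Group H-2) — within limit.
Group H-3 net quantity: (two 0.8 oz packs = 45.44 g) + (one 1.2 oz pack = 34.08 g) = 79.52 g.
79.52 g ≤ 100 g (passenger aircraft limit, Group H-3) — within limit.
The segregation rule (Group H-6 with Group H-3) does not apply to Group H-2 with Group H-3.
Every hazard group is within its passenger aircraft limit and no segregation rule is violated.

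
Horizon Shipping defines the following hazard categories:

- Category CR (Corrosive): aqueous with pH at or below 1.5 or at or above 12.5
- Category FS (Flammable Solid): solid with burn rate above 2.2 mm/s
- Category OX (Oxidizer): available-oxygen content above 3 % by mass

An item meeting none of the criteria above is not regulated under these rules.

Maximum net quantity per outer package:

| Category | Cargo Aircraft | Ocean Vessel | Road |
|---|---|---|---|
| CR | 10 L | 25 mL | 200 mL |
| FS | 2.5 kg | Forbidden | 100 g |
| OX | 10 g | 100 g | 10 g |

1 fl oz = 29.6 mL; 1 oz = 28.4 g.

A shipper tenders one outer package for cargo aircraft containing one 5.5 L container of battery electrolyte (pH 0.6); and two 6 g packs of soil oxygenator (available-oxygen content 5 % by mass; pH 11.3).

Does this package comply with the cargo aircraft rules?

pH 0.6 meets the Category CR criterion (Corrosive), so the battery electrolyte is Category CR.
Soil oxygenator: available-oxygen content 5 % by mass > 3 % by mass → Category OX (Oxidizer).
Category OX quantity: two 6 g packs = 12 g.
12 g > 10 g (cargo aircraft limit, Category OX) — over the limit.
Category CR quantity: 5.5 L.
5.5 L ≤ 10 L (cargo aircraft limit, Category CR) — within limit.

No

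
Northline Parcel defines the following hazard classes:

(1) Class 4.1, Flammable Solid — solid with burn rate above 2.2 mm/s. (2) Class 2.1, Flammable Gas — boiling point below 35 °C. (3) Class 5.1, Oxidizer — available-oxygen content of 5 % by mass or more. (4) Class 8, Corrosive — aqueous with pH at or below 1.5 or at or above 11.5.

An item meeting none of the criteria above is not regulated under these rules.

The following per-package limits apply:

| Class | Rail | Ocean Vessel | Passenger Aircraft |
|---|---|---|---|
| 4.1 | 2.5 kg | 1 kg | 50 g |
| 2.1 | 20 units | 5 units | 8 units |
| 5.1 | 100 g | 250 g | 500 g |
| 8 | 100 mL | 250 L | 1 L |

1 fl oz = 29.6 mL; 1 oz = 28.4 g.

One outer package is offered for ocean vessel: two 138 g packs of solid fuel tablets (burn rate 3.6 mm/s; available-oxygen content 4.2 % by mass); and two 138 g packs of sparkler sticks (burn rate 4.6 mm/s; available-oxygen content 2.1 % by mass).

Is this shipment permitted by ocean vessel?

Solid fuel tablets: burn rate 3.6 mm/s > 2.2 mm/s → Class 4.1 (Flammable Solid).
Sparkler sticks: burn rate 4.6 mm/s > 2.2 mm/s → Class 4.1 (Flammable Solid).
Class 4.1 net quantity: (two 138 g packs = 276 g) + (two 138 g packs = 276 g) = 552 g.
552 g is within the ocean vessel limit of 1 kg for Class 4.1.

Yes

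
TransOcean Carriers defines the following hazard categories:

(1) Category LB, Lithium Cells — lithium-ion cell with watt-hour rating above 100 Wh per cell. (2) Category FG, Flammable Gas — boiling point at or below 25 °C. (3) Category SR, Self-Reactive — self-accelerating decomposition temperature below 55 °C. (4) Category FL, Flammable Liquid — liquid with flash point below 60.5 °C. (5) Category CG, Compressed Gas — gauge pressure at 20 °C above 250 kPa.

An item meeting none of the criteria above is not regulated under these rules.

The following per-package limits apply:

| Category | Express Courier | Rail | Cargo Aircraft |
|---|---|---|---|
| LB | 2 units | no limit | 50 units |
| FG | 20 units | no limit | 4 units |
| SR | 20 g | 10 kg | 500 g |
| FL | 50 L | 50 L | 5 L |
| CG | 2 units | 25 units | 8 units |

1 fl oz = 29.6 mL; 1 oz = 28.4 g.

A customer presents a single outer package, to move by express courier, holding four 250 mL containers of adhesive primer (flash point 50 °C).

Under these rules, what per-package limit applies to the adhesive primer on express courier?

Flash point 50 °C meets the Category FL criterion (Flammable Liquid), so the adhesive primer is Category FL.
The express courier limit for Category FL is 50 L.

50 L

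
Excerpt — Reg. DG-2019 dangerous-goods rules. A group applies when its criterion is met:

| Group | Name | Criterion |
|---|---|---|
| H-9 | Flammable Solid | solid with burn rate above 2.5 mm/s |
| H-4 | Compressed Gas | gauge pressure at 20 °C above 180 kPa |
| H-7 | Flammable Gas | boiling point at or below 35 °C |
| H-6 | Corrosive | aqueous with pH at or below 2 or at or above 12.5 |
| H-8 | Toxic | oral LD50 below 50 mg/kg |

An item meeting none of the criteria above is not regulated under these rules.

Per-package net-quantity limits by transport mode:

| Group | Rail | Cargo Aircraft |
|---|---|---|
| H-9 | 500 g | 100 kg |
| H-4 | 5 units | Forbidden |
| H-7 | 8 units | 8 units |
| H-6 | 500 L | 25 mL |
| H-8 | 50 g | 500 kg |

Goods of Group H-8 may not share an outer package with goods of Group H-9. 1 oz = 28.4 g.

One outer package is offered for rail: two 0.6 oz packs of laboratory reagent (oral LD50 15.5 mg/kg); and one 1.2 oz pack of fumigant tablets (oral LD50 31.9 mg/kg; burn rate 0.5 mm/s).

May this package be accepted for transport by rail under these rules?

The laboratory reagent has oral LD50 15.5 mg/kg, which is < 50 mg/kg, so it is Group H-8 (Toxic).
Fumigant tablets: oral LD50 31.9 mg/kg < 50 mg/kg → Group H-8 (Toxic).
Total Group H-8: (two 0.6 oz packs = 34.08 g) + (one 1.2 oz pack = 34.08 g) = 68.16 g.
68.16 g exceeds the rail limit of 50 g for Group H-8.

No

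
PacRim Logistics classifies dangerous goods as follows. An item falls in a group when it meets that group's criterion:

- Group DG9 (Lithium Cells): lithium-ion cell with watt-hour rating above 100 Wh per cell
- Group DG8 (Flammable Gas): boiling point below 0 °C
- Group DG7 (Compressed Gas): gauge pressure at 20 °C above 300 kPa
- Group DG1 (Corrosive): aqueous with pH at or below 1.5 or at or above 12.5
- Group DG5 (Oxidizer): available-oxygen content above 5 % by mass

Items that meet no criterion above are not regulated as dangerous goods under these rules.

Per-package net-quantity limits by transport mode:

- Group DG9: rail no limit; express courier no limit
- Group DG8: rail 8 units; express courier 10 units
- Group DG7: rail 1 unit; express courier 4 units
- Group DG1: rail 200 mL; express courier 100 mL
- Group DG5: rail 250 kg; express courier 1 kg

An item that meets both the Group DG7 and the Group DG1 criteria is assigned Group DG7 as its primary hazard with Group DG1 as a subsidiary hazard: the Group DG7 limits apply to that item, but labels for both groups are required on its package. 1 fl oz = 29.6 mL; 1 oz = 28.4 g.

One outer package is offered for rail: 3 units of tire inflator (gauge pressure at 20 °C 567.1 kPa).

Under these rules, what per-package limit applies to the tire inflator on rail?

1 unit

Gauge pressure at 20 °C 567.1 kPa meets the Group DG7 criterion (Compressed Gas), so the tire inflator is Group DG7.
The rail limit for Group DG7 is 1 unit.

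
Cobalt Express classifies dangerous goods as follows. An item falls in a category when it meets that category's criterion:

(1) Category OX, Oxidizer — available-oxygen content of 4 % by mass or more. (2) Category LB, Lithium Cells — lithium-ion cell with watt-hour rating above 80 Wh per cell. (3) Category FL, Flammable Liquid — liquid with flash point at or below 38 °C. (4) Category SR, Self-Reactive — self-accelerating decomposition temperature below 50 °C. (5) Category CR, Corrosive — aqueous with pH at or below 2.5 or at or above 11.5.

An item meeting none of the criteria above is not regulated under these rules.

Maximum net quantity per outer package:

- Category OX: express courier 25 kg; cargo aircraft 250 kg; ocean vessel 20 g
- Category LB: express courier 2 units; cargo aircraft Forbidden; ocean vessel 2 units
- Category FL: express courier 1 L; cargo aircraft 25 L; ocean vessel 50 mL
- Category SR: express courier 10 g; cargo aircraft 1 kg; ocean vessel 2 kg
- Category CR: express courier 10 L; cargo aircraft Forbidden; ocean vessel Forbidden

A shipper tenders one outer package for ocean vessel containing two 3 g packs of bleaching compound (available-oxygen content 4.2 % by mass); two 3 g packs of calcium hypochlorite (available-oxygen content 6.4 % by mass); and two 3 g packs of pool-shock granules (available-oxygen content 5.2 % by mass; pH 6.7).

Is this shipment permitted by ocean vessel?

The bleaching compound has available-oxygen content 4.2 % by mass, which is ≥ 4 % by mass, so it is Category OX (Oxidizer).
The calcium hypochlorite has available-oxygen content 6.4 % by mass, which is ≥ 4 % by mass, so it is Category OX (Oxidizer).
Available-oxygen content 5.2 % by mass meets the Category OX criterion (Oxidizer), so the pool-shock granules are Category OX.
Category OX net quantity: (two 3 g packs = 6 g) + (two 3 g packs = 6 g) + (two 3 g packs = 6 g) = 18 g.
That is within the Category OX ocean vessel limit of 20 g.

Yes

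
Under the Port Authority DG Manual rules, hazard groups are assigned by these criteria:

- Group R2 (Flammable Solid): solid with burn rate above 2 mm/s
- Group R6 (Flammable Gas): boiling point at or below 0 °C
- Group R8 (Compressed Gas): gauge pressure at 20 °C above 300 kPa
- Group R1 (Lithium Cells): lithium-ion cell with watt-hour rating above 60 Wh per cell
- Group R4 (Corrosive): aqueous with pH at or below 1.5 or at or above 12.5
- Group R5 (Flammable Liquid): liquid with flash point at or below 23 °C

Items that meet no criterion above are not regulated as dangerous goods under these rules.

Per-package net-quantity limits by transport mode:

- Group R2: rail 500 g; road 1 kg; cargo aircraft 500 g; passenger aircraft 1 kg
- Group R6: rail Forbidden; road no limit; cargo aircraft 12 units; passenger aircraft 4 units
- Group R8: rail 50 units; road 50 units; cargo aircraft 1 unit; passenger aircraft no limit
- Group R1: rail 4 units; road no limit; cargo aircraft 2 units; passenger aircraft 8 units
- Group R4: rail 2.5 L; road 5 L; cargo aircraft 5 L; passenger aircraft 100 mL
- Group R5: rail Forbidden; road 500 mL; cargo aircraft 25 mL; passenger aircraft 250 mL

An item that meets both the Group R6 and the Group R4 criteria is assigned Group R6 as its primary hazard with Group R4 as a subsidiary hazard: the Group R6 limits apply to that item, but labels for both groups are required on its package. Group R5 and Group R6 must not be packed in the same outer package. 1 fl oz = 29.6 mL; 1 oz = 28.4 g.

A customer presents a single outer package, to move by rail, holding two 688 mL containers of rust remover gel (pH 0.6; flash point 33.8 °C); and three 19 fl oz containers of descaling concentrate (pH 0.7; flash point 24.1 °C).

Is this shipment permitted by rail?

No

Rust remover gel: pH 0.6 ≤ 1.5 → Group R4 (Corrosive).
With pH 0.7 (≤ 1.5), the descaling concentrate falls in Group R4.
Total Group R4: (two 688 mL containers = 1.376 L) + (three 19 fl oz containers = 1687.2 mL) = 3063.2 mL.
That exceeds the Group R4 rail limit of 2.5 L.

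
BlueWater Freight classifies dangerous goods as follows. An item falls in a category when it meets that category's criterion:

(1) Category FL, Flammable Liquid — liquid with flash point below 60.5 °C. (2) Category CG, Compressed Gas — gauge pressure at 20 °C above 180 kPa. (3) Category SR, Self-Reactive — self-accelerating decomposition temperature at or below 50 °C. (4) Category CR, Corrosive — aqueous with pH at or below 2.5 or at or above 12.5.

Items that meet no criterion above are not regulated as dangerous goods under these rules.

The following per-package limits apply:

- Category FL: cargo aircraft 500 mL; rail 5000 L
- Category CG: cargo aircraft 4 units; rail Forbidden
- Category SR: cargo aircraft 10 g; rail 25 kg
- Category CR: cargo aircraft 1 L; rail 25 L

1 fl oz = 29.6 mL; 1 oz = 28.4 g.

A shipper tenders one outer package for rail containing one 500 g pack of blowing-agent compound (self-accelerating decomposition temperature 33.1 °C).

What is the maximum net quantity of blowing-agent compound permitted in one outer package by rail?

25 kg

Self-accelerating decomposition temperature 33.1 °C meets the Category SR criterion (Self-Reactive), so the blowing-agent compound is Category SR.
The rail limit for Category SR is 25 kg.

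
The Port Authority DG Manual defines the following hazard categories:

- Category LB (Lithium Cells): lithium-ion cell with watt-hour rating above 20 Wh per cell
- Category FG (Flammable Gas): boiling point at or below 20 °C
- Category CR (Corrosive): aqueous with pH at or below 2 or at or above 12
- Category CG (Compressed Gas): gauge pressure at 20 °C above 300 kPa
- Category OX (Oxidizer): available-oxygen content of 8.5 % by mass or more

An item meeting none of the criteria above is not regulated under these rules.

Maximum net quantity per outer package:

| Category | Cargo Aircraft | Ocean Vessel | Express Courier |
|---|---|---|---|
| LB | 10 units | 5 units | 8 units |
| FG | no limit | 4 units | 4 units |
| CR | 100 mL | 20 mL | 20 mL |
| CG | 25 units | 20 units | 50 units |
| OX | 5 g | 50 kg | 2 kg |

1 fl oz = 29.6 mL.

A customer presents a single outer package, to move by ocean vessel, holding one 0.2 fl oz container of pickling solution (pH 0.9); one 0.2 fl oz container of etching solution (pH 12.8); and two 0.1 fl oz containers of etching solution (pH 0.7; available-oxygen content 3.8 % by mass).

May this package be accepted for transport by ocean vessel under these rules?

With pH 0.9 (≤ 2), the pickling solution falls in Category CR.
With pH 12.8 (≥ 12), the etching solution falls in Category CR.
Etching solution: pH 0.7 ≤ 2 → Category CR (Corrosive).
Total Category CR: (one 0.2 fl oz container = 5.92 mL) + (one 0.2 fl oz container = 5.92 mL) + (two 0.1 fl oz containers = 5.92 mL) = 17.76 mL.
That is within the Category CR ocean vessel limit of 20 mL.

Yes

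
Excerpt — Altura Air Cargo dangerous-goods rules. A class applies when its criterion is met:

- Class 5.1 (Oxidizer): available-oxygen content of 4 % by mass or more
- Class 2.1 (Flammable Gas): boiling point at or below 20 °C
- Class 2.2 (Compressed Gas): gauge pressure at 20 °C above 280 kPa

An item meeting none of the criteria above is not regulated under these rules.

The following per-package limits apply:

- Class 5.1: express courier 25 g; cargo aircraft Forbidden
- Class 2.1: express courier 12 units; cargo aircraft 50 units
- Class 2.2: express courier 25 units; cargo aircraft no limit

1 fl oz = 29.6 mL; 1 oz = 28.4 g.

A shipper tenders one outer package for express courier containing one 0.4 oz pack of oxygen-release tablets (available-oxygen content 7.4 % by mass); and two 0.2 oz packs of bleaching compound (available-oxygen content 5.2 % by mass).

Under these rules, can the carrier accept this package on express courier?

With available-oxygen content 7.4 % by mass (≥ 4 % by mass), the oxygen-release tablets fall in Class 5.1.
Available-oxygen content 5.2 % by mass meets the Class 5.1 criterion (Oxidizer), so the bleaching compound is Class 5.1.
Total Class 5.1: (one 0.4 oz pack = 11.36 g) + (two 0.2 oz packs = 11.36 g) = 22.72 g.
22.72 g is within the express courier limit of 25 g for Class 5.1.

Yes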